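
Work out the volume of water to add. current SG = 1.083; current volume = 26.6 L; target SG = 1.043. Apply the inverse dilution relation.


V_water = V·((SG_curr − 1)/(SG_target − 1) − 1)
V_water = 26.6·((1.083 − 1)/(1.043 − 1) − 1)

24.7442 L


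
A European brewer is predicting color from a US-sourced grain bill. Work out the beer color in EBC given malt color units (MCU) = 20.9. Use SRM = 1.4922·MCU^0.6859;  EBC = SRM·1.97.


SRM = 1.4922·20.9^0.6859 = 12.0037
EBC = 12.0037·1.97

23.6473 EBC


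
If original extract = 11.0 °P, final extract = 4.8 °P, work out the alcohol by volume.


SG = 259/(259 − P);  ABV = (OG − FG)·131.25
OG = 259/(259 − 11.0) = 1.0444
FG = 259/(259 − 4.8) = 1.0189
ABV = (1.0444 − 1.0189)·131.25

3.3432 % ABV


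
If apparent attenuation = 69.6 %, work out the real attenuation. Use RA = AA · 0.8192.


RA = 69.6 · 0.8192

57.0163 %


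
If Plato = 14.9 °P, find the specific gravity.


SG = 259/(259 − P)
SG = 259/(259 − 14.9)

1.0610


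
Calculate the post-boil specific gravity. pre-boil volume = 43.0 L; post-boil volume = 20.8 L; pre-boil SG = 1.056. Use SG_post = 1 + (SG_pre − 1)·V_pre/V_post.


pts_pre = (1.056 − 1)·1000 = 56.0000
pts_post = 56.0000·43.0/20.8 = 115.7692
SG_post = 1 + 115.7692/1000

1.1158


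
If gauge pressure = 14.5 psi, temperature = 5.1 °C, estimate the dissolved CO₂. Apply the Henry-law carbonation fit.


vols = (P + 14.695)·(0.01821 + 0.09011·e^(−0.04·T))
vols = (14.5 + 14.695)·(0.01821 + 0.09011·e^(−0.04·5.1))

2.6769 volumes


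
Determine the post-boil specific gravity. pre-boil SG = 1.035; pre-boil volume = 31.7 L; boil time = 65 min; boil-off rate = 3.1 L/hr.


V_post = V_pre − rate·(t/60);  SG_post = 1 + (SG_pre−1)·V_pre/V_post
V_post = 31.7 − 3.1·(65/60) = 28.3417
SG_post = 1 + (1.035 − 1)·31.7/28.3417

1.0391


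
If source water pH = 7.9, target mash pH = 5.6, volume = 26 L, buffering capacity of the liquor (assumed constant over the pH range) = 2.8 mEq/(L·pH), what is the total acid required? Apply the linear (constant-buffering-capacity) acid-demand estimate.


acid = buffering capacity · (pH_source − pH_target) · V
acid = 2.8 · (7.9 − 5.6) · 26

167.4400 mEq


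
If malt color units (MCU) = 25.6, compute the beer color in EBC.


SRM = 1.4922·MCU^0.6859;  EBC = SRM·1.97
SRM = 1.4922·25.6^0.6859 = 13.7955
EBC = 13.7955·1.97

27.1772 EBC


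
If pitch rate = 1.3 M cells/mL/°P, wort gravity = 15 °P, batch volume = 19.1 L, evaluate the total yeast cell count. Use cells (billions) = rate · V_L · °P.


cells = 1.3 · 19.1 · 15

372.4500 billion cells


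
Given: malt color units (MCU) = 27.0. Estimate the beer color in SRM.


SRM = 1.4922 · MCU^0.6859
SRM = 1.4922 · 27.0^0.6859

14.3087 SRM


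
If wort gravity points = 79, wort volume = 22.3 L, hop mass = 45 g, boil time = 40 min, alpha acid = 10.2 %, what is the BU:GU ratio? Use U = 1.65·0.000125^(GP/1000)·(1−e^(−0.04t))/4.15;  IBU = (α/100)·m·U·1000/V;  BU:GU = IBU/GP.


U = 1.65·0.000125^(79/1000)·(1−e^(−0.04·40))/4.15 = 0.1560
IBU = (10.2/100)·45·0.1560·1000/22.3 = 32.1114
BU:GU = 32.1114/79

0.4065


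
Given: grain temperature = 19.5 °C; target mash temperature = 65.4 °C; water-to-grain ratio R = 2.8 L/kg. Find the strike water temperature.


T_strike = (0.41/R)·(T_mash − T_grain) + T_mash
T_strike = (0.41/2.8)·(65.4 − 19.5) + 65.4

72.1211 °C


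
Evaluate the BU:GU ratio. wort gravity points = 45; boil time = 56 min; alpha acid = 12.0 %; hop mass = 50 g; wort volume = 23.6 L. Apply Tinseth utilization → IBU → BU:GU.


U = 1.65·0.000125^(GP/1000)·(1−e^(−0.04t))/4.15;  IBU = (α/100)·m·U·1000/V;  BU:GU = IBU/GP
U = 1.65·0.000125^(45/1000)·(1−e^(−0.04·56))/4.15 = 0.2371
IBU = (12.0/100)·50·0.2371·1000/23.6 = 60.2769
BU:GU = 60.2769/45

1.3395


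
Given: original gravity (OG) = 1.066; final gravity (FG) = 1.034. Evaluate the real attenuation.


AA = (OG−FG)/(OG−1)·100;  RA = AA·0.8192
AA = (1.066 − 1.034)/(1.066 − 1)·100 = 48.4848
RA = 48.4848·0.8192

39.7188 %


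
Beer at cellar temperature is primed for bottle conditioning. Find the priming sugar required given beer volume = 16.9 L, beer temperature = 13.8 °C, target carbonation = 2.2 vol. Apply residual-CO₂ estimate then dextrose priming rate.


residual = 14.695·(0.01821 + 0.09011·e^(−0.04·T));  sugar = (target − residual)·4.0·V
residual = 14.695·(0.01821 + 0.09011·e^(−0.04·13.8)) = 1.0300
sugar = (2.2 − 1.0300)·4.0·16.9

79.0888 g


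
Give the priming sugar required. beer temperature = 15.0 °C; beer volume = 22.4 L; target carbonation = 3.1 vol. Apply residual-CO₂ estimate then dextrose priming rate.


residual = 14.695·(0.01821 + 0.09011·e^(−0.04·T));  sugar = (target − residual)·4.0·V
residual = 14.695·(0.01821 + 0.09011·e^(−0.04·15.0)) = 0.9943
sugar = (3.1 − 0.9943)·4.0·22.4

188.6695 g


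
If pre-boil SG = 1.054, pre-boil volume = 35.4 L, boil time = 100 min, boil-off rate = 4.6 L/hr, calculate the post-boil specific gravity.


V_post = V_pre − rate·(t/60);  SG_post = 1 + (SG_pre−1)·V_pre/V_post
V_post = 35.4 − 4.6·(100/60) = 27.7333
SG_post = 1 + (1.054 − 1)·35.4/27.7333

1.0689


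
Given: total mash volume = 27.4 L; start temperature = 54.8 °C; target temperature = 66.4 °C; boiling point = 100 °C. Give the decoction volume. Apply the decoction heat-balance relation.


V_dec = V_total·(T_target − T_start)/(T_boil − T_start)
V_dec = 27.4·(66.4 − 54.8)/(100 − 54.8)

7.0319 L


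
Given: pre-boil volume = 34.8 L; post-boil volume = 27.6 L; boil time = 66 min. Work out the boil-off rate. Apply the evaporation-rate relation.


rate = (V_pre − V_post) / (t_min/60)
rate = (34.8 − 27.6) / (66/60)

6.5455 L/hr


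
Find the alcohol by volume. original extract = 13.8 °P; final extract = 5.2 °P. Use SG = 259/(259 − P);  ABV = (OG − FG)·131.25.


OG = 259/(259 − 13.8) = 1.0563
FG = 259/(259 − 5.2) = 1.0205
ABV = (1.0563 − 1.0205)·131.25

4.6977 % ABV


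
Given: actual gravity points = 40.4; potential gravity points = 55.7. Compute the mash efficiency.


efficiency = actual / potential × 100
efficiency = 40.4 / 55.7 × 100

72.5314 %


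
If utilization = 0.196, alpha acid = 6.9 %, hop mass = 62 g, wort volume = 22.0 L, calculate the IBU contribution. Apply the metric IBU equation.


IBU = (α/100)·mass·U·1000 / V
IBU = (6.9/100)·62·0.196·1000 / 22.0

38.1131 IBU


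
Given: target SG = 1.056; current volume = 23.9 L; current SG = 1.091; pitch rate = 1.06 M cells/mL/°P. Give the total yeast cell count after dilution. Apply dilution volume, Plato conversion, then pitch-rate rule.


V_w = V·((SG_c−1)/(SG_t−1)−1);  °P = 259 − 259/SG_t;  cells = rate·(V+V_w)·°P
V_w = 23.9·((1.091−1)/(1.056−1)−1) = 14.9375
V_final = 23.9 + 14.9375 = 38.8375
°P = 259 − 259/1.056 = 13.7348
cells = 1.06·38.8375·13.7348

565.4328 billion cells


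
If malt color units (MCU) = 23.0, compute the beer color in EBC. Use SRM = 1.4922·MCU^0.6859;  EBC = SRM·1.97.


SRM = 1.4922·23.0^0.6859 = 12.8185
EBC = 12.8185·1.97

25.2524 EBC


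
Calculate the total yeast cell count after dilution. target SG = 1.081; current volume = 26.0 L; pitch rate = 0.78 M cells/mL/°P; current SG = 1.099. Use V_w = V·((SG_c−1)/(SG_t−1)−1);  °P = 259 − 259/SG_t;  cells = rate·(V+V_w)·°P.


V_w = 26.0·((1.099−1)/(1.081−1)−1) = 5.7778
V_final = 26.0 + 5.7778 = 31.7778
°P = 259 − 259/1.081 = 19.4070
cells = 0.78·31.7778·19.4070

481.0356 billion cells


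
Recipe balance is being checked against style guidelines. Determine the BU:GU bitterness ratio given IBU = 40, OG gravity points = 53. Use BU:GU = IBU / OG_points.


BU:GU = 40 / 53

0.7547


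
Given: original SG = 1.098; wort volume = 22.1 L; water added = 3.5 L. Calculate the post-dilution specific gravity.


SG_new = 1 + (SG_old − 1)·V_old/(V_old + V_water)
pts = (1.098 − 1)·1000·22.1/(22.1 + 3.5) = 84.6016
SG_new = 1 + 84.6016/1000

1.0846


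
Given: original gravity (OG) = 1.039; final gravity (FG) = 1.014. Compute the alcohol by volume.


ABV = (OG − FG) · 131.25
ABV = (1.039 − 1.014) · 131.25

3.2812 % ABV


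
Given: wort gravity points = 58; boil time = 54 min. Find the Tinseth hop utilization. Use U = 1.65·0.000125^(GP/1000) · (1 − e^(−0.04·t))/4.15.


bigness = 1.65·0.000125^(58/1000) = 0.9797
boil_factor = (1 − e^(−0.04·54))/4.15 = 0.2132
U = 0.9797 · 0.2132

0.2089


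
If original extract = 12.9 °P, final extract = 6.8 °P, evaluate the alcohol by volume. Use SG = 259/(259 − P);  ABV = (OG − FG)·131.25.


OG = 259/(259 − 12.9) = 1.0524
FG = 259/(259 − 6.8) = 1.0270
ABV = (1.0524 − 1.0270)·131.25

3.3410 % ABV


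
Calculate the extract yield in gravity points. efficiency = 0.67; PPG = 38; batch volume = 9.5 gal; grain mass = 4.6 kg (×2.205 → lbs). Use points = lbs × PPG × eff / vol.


lbs = 4.6 × 2.205 = 10.1430
points = 10.1430 × 38 × 0.67 / 9.5

27.1832 points


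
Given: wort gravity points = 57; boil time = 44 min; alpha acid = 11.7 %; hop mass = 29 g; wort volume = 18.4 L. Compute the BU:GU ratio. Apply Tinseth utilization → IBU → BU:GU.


U = 1.65·0.000125^(GP/1000)·(1−e^(−0.04t))/4.15;  IBU = (α/100)·m·U·1000/V;  BU:GU = IBU/GP
U = 1.65·0.000125^(57/1000)·(1−e^(−0.04·44))/4.15 = 0.1972
IBU = (11.7/100)·29·0.1972·1000/18.4 = 36.3691
BU:GU = 36.3691/57

0.6381


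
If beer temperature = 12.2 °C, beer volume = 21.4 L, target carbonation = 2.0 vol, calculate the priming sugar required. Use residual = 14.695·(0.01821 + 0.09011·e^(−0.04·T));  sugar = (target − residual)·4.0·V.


residual = 14.695·(0.01821 + 0.09011·e^(−0.04·12.2)) = 1.0804
sugar = (2.0 − 1.0804)·4.0·21.4

78.7144 g


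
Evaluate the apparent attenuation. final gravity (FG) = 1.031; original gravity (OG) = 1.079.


AA = (OG − FG)/(OG − 1) · 100
AA = (1.079 − 1.031)/(1.079 − 1) · 100

60.7595 %


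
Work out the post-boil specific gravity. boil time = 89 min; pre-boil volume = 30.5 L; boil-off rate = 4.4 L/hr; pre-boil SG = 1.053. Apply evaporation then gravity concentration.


V_post = V_pre − rate·(t/60);  SG_post = 1 + (SG_pre−1)·V_pre/V_post
V_post = 30.5 − 4.4·(89/60) = 23.9733
SG_post = 1 + (1.053 − 1)·30.5/23.9733

1.0674


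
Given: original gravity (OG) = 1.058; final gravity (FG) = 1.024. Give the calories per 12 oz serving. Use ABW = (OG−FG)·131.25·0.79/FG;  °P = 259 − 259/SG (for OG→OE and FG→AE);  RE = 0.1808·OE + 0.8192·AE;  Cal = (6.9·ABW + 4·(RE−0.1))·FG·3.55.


ABW = (1.058 − 1.024)·131.25·0.79/1.024 = 3.4427
OE = 259 − 259/1.058 = 14.1985 °P
AE = 259 − 259/1.024 = 6.0703 °P
RE = 0.1808·14.1985 + 0.8192·6.0703 = 7.5399 °P
Cal = (6.9·3.4427 + 4·(7.5399−0.1))·1.024·3.55

194.5360 kcal


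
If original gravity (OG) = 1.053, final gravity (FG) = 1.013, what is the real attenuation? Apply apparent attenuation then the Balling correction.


AA = (OG−FG)/(OG−1)·100;  RA = AA·0.8192
AA = (1.053 − 1.013)/(1.053 − 1)·100 = 75.4717
RA = 75.4717·0.8192

61.8264 %


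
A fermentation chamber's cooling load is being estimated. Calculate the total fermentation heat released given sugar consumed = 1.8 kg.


Q = m_sugar · 590 kJ/kg
Q = 1.8 · 590

1062.0000 kJ


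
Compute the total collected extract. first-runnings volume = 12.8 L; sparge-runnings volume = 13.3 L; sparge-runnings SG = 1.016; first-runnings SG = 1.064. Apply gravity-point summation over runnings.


total = Σ (SG_i − 1)·1000·V_i
first = (1.064 − 1)·1000·12.8 = 819.2000
sparge = (1.016 − 1)·1000·13.3 = 212.8000
total = 819.2000 + 212.8000

1032.0000 gravity·L


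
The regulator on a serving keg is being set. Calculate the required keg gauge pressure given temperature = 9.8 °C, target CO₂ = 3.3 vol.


psi = vols/(0.01821 + 0.09011·e^(−0.04·T)) − 14.695
psi = 3.3/(0.01821 + 0.09011·e^(−0.04·9.8)) − 14.695

27.0256 psi


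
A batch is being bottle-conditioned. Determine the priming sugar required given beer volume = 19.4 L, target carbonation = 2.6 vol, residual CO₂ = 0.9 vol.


sugar = (target − residual)·4.0·V
sugar = (2.6 − 0.9)·4.0·19.4

131.9200 g


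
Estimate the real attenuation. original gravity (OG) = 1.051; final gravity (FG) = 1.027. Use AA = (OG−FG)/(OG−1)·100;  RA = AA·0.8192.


AA = (1.051 − 1.027)/(1.051 − 1)·100 = 47.0588
RA = 47.0588·0.8192

38.5506 %


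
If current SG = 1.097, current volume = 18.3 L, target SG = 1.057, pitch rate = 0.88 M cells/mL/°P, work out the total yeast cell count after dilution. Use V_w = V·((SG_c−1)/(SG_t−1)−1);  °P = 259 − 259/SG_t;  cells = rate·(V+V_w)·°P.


V_w = 18.3·((1.097−1)/(1.057−1)−1) = 12.8421
V_final = 18.3 + 12.8421 = 31.1421
°P = 259 − 259/1.057 = 13.9669
cells = 0.88·31.1421·13.9669

382.7633 billion cells


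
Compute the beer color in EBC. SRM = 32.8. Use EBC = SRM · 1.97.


EBC = 32.8 · 1.97

64.6160 EBC


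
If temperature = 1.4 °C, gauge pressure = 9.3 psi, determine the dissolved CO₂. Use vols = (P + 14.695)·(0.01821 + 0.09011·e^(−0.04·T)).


vols = (9.3 + 14.695)·(0.01821 + 0.09011·e^(−0.04·1.4))

2.4814 volumes


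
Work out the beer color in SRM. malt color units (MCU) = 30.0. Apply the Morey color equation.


SRM = 1.4922 · MCU^0.6859
SRM = 1.4922 · 30.0^0.6859

15.3810 SRM


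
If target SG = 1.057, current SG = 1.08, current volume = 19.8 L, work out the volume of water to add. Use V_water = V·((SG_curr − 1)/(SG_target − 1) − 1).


V_water = 19.8·((1.08 − 1)/(1.057 − 1) − 1)

7.9895 L


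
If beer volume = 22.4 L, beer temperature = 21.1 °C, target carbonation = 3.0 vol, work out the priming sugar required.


residual = 14.695·(0.01821 + 0.09011·e^(−0.04·T));  sugar = (target − residual)·4.0·V
residual = 14.695·(0.01821 + 0.09011·e^(−0.04·21.1)) = 0.8370
sugar = (3.0 − 0.8370)·4.0·22.4

193.8074 g


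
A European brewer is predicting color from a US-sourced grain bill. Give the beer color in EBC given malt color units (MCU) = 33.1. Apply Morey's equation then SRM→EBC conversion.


SRM = 1.4922·MCU^0.6859;  EBC = SRM·1.97
SRM = 1.4922·33.1^0.6859 = 16.4542
EBC = 16.4542·1.97

32.4148 EBC


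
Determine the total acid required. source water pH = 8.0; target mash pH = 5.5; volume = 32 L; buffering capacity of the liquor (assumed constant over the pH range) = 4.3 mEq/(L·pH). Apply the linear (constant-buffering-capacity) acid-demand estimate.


acid = buffering capacity · (pH_source − pH_target) · V
acid = 4.3 · (8.0 − 5.5) · 32

344.0000 mEq


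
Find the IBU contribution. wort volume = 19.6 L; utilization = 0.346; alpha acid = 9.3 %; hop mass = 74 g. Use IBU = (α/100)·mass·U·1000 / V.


IBU = (9.3/100)·74·0.346·1000 / 19.6

121.4884 IBU


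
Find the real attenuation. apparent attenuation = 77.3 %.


RA = AA · 0.8192
RA = 77.3 · 0.8192

63.3242 %


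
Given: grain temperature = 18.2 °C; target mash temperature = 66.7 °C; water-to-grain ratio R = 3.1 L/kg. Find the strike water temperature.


T_strike = (0.41/R)·(T_mash − T_grain) + T_mash
T_strike = (0.41/3.1)·(66.7 − 18.2) + 66.7

73.1145 °C


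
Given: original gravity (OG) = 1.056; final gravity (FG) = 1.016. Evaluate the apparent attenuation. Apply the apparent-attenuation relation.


AA = (OG − FG)/(OG − 1) · 100
AA = (1.056 − 1.016)/(1.056 − 1) · 100

71.4286 %


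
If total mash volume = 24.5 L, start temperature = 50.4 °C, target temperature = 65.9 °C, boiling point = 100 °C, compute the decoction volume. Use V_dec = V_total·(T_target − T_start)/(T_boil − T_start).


V_dec = 24.5·(65.9 − 50.4)/(100 − 50.4)

7.6563 L


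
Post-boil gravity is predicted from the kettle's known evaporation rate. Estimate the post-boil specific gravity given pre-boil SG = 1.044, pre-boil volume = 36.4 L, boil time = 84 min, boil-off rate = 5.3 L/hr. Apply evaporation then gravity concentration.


V_post = V_pre − rate·(t/60);  SG_post = 1 + (SG_pre−1)·V_pre/V_post
V_post = 36.4 − 5.3·(84/60) = 28.9800
SG_post = 1 + (1.044 − 1)·36.4/28.9800

1.0553


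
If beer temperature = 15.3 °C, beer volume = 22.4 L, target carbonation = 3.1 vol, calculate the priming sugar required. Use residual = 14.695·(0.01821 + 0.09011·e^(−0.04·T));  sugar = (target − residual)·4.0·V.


residual = 14.695·(0.01821 + 0.09011·e^(−0.04·15.3)) = 0.9856
sugar = (3.1 − 0.9856)·4.0·22.4

189.4462 g


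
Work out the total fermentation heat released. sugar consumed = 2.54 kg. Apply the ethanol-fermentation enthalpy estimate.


Q = m_sugar · 590 kJ/kg
Q = 2.54 · 590

1498.6000 kJ


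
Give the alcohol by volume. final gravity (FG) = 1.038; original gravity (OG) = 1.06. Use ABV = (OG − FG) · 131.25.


ABV = (1.06 − 1.038) · 131.25

2.8875 % ABV


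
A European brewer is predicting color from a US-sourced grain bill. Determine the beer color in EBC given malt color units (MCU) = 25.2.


SRM = 1.4922·MCU^0.6859;  EBC = SRM·1.97
SRM = 1.4922·25.2^0.6859 = 13.6473
EBC = 13.6473·1.97

26.8852 EBC


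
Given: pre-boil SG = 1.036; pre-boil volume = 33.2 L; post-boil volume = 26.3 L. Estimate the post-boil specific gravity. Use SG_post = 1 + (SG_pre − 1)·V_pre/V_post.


pts_pre = (1.036 − 1)·1000 = 36.0000
pts_post = 36.0000·33.2/26.3 = 45.4449
SG_post = 1 + 45.4449/1000

1.0454


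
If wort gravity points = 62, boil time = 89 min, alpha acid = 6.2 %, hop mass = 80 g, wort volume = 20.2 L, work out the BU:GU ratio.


U = 1.65·0.000125^(GP/1000)·(1−e^(−0.04t))/4.15;  IBU = (α/100)·m·U·1000/V;  BU:GU = IBU/GP
U = 1.65·0.000125^(62/1000)·(1−e^(−0.04·89))/4.15 = 0.2213
IBU = (6.2/100)·80·0.2213·1000/20.2 = 54.3306
BU:GU = 54.3306/62

0.8763


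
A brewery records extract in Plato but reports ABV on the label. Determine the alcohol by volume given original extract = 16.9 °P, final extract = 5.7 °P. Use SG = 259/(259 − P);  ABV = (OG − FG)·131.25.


OG = 259/(259 − 16.9) = 1.0698
FG = 259/(259 − 5.7) = 1.0225
ABV = (1.0698 − 1.0225)·131.25

6.2085 % ABV


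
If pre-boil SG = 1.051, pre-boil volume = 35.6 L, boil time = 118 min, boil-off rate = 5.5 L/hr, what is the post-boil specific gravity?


V_post = V_pre − rate·(t/60);  SG_post = 1 + (SG_pre−1)·V_pre/V_post
V_post = 35.6 − 5.5·(118/60) = 24.7833
SG_post = 1 + (1.051 − 1)·35.6/24.7833

1.0733


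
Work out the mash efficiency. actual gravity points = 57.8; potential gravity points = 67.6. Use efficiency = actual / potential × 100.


efficiency = 57.8 / 67.6 × 100

85.5030 %


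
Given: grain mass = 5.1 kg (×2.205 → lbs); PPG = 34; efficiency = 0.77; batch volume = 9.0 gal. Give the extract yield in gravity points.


points = lbs × PPG × eff / vol
lbs = 5.1 × 2.205 = 11.2455
points = 11.2455 × 34 × 0.77 / 9.0

32.7119 points


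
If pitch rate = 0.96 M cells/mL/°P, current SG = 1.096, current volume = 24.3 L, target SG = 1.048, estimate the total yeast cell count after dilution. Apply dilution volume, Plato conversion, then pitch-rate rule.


V_w = V·((SG_c−1)/(SG_t−1)−1);  °P = 259 − 259/SG_t;  cells = rate·(V+V_w)·°P
V_w = 24.3·((1.096−1)/(1.048−1)−1) = 24.3000
V_final = 24.3 + 24.3000 = 48.6000
°P = 259 − 259/1.048 = 11.8626
cells = 0.96·48.6000·11.8626

553.4613 billion cells


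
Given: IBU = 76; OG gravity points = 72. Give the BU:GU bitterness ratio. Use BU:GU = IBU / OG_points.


BU:GU = 76 / 72

1.0556


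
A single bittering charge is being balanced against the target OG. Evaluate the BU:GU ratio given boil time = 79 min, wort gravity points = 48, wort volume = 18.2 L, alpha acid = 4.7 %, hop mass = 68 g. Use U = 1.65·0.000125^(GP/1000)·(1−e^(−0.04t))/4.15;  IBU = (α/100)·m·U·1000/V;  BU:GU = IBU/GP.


U = 1.65·0.000125^(48/1000)·(1−e^(−0.04·79))/4.15 = 0.2473
IBU = (4.7/100)·68·0.2473·1000/18.2 = 43.4306
BU:GU = 43.4306/48

0.9048


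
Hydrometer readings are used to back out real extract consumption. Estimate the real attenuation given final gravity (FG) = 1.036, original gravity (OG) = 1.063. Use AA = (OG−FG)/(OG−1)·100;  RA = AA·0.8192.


AA = (1.063 − 1.036)/(1.063 − 1)·100 = 42.8571
RA = 42.8571·0.8192

35.1086 %


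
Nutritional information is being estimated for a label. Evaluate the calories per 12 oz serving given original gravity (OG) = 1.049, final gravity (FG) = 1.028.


ABW = (OG−FG)·131.25·0.79/FG;  °P = 259 − 259/SG (for OG→OE and FG→AE);  RE = 0.1808·OE + 0.8192·AE;  Cal = (6.9·ABW + 4·(RE−0.1))·FG·3.55
ABW = (1.049 − 1.028)·131.25·0.79/1.028 = 2.1181
OE = 259 − 259/1.049 = 12.0982 °P
AE = 259 − 259/1.028 = 7.0545 °P
RE = 0.1808·12.0982 + 0.8192·7.0545 = 7.9664 °P
Cal = (6.9·2.1181 + 4·(7.9664−0.1))·1.028·3.55

168.1666 kcal


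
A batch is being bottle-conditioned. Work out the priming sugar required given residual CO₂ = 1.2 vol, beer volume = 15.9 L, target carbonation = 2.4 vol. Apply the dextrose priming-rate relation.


sugar = (target − residual)·4.0·V
sugar = (2.4 − 1.2)·4.0·15.9

76.3200 g


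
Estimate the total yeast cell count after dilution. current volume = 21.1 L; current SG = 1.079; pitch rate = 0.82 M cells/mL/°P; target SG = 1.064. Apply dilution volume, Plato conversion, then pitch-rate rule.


V_w = V·((SG_c−1)/(SG_t−1)−1);  °P = 259 − 259/SG_t;  cells = rate·(V+V_w)·°P
V_w = 21.1·((1.079−1)/(1.064−1)−1) = 4.9453
V_final = 21.1 + 4.9453 = 26.0453
°P = 259 − 259/1.064 = 15.5789
cells = 0.82·26.0453·15.5789

332.7220 billion cells


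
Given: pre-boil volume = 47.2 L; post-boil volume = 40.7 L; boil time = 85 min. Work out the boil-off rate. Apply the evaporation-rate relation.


rate = (V_pre − V_post) / (t_min/60)
rate = (47.2 − 40.7) / (85/60)

4.5882 L/hr


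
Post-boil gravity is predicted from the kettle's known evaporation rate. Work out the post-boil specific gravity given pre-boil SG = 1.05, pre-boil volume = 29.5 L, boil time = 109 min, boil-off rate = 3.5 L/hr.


V_post = V_pre − rate·(t/60);  SG_post = 1 + (SG_pre−1)·V_pre/V_post
V_post = 29.5 − 3.5·(109/60) = 23.1417
SG_post = 1 + (1.05 − 1)·29.5/23.1417

1.0637


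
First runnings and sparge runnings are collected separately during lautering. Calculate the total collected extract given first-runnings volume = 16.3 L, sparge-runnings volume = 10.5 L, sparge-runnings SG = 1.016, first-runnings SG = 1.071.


total = Σ (SG_i − 1)·1000·V_i
first = (1.071 − 1)·1000·16.3 = 1157.3000
sparge = (1.016 − 1)·1000·10.5 = 168.0000
total = 1157.3000 + 168.0000

1325.3000 gravity·L


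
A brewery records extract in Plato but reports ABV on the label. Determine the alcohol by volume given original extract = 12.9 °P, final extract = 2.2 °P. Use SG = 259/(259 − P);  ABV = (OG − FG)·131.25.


OG = 259/(259 − 12.9) = 1.0524
FG = 259/(259 − 2.2) = 1.0086
ABV = (1.0524 − 1.0086)·131.25

5.7554 % ABV


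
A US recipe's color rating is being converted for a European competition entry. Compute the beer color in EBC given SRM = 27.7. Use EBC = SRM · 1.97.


EBC = 27.7 · 1.97

54.5690 EBC


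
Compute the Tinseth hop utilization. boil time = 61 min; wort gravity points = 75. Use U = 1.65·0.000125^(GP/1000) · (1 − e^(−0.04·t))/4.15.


bigness = 1.65·0.000125^(75/1000) = 0.8409
boil_factor = (1 − e^(−0.04·61))/4.15 = 0.2200
U = 0.8409 · 0.2200

0.1850


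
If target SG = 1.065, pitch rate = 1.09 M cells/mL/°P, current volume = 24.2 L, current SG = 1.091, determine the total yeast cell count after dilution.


V_w = V·((SG_c−1)/(SG_t−1)−1);  °P = 259 − 259/SG_t;  cells = rate·(V+V_w)·°P
V_w = 24.2·((1.091−1)/(1.065−1)−1) = 9.6800
V_final = 24.2 + 9.6800 = 33.8800
°P = 259 − 259/1.065 = 15.8075
cells = 1.09·33.8800·15.8075

583.7588 billion cells


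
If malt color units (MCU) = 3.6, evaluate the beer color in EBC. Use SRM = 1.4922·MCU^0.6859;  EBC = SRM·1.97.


SRM = 1.4922·3.6^0.6859 = 3.5925
EBC = 3.5925·1.97

7.0772 EBC


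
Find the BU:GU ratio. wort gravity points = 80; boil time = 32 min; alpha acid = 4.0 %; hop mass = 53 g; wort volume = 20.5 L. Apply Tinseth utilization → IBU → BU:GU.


U = 1.65·0.000125^(GP/1000)·(1−e^(−0.04t))/4.15;  IBU = (α/100)·m·U·1000/V;  BU:GU = IBU/GP
U = 1.65·0.000125^(80/1000)·(1−e^(−0.04·32))/4.15 = 0.1399
IBU = (4.0/100)·53·0.1399·1000/20.5 = 14.4639
BU:GU = 14.4639/80

0.1808


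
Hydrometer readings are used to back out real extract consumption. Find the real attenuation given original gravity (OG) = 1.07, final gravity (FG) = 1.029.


AA = (OG−FG)/(OG−1)·100;  RA = AA·0.8192
AA = (1.07 − 1.029)/(1.07 − 1)·100 = 58.5714
RA = 58.5714·0.8192

47.9817 %


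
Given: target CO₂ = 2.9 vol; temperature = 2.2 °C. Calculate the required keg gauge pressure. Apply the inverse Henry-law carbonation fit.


psi = vols/(0.01821 + 0.09011·e^(−0.04·T)) − 14.695
psi = 2.9/(0.01821 + 0.09011·e^(−0.04·2.2)) − 14.695

14.0951 psi


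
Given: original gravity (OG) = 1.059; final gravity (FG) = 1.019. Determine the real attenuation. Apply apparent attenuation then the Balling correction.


AA = (OG−FG)/(OG−1)·100;  RA = AA·0.8192
AA = (1.059 − 1.019)/(1.059 − 1)·100 = 67.7966
RA = 67.7966·0.8192

55.5390 %


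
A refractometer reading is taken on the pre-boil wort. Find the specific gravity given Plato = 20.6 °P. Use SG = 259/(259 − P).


SG = 259/(259 − 20.6)

1.0864


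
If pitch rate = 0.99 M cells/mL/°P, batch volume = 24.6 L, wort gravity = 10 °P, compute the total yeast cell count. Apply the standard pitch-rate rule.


cells (billions) = rate · V_L · °P
cells = 0.99 · 24.6 · 10

243.5400 billion cells


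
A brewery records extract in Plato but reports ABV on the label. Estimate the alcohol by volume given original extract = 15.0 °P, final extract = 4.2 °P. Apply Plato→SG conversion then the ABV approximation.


SG = 259/(259 − P);  ABV = (OG − FG)·131.25
OG = 259/(259 − 15.0) = 1.0615
FG = 259/(259 − 4.2) = 1.0165
ABV = (1.0615 − 1.0165)·131.25

5.9052 % ABV


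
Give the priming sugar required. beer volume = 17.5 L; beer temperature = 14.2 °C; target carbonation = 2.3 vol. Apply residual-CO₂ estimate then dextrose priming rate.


residual = 14.695·(0.01821 + 0.09011·e^(−0.04·T));  sugar = (target − residual)·4.0·V
residual = 14.695·(0.01821 + 0.09011·e^(−0.04·14.2)) = 1.0179
sugar = (2.3 − 1.0179)·4.0·17.5

89.7439 g


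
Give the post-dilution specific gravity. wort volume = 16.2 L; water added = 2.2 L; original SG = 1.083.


SG_new = 1 + (SG_old − 1)·V_old/(V_old + V_water)
pts = (1.083 − 1)·1000·16.2/(16.2 + 2.2) = 73.0761
SG_new = 1 + 73.0761/1000

1.0731


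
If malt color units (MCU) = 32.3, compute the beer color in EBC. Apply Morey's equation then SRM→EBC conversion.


SRM = 1.4922·MCU^0.6859;  EBC = SRM·1.97
SRM = 1.4922·32.3^0.6859 = 16.1804
EBC = 16.1804·1.97

31.8754 EBC


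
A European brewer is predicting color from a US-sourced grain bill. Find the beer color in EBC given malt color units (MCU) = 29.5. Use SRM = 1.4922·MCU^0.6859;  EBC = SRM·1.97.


SRM = 1.4922·29.5^0.6859 = 15.2047
EBC = 15.2047·1.97

29.9533 EBC


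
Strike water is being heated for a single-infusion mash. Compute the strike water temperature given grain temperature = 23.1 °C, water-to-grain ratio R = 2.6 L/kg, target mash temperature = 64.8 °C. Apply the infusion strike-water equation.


T_strike = (0.41/R)·(T_mash − T_grain) + T_mash
T_strike = (0.41/2.6)·(64.8 − 23.1) + 64.8

71.3758 °C


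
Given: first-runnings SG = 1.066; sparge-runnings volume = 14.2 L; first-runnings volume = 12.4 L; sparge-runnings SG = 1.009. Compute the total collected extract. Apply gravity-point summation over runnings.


total = Σ (SG_i − 1)·1000·V_i
first = (1.066 − 1)·1000·12.4 = 818.4000
sparge = (1.009 − 1)·1000·14.2 = 127.8000
total = 818.4000 + 127.8000

946.2000 gravity·L


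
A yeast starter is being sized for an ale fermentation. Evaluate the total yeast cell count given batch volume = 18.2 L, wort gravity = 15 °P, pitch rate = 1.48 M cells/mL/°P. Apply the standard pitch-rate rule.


cells (billions) = rate · V_L · °P
cells = 1.48 · 18.2 · 15

404.0400 billion cells


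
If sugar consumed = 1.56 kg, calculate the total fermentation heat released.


Q = m_sugar · 590 kJ/kg
Q = 1.56 · 590

920.4000 kJ


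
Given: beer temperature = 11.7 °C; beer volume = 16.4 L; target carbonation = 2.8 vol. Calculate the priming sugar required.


residual = 14.695·(0.01821 + 0.09011·e^(−0.04·T));  sugar = (target − residual)·4.0·V
residual = 14.695·(0.01821 + 0.09011·e^(−0.04·11.7)) = 1.0969
sugar = (2.8 − 1.0969)·4.0·16.4

111.7260 g


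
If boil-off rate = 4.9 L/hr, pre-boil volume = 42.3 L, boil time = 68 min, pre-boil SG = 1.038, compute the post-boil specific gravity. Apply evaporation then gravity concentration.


V_post = V_pre − rate·(t/60);  SG_post = 1 + (SG_pre−1)·V_pre/V_post
V_post = 42.3 − 4.9·(68/60) = 36.7467
SG_post = 1 + (1.038 − 1)·42.3/36.7467

1.0437


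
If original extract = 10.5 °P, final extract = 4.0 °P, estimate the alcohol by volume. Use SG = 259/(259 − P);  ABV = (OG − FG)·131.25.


OG = 259/(259 − 10.5) = 1.0423
FG = 259/(259 − 4.0) = 1.0157
ABV = (1.0423 − 1.0157)·131.25

3.4870 % ABV


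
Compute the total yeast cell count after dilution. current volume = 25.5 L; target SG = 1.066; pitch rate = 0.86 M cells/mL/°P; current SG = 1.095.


V_w = V·((SG_c−1)/(SG_t−1)−1);  °P = 259 − 259/SG_t;  cells = rate·(V+V_w)·°P
V_w = 25.5·((1.095−1)/(1.066−1)−1) = 11.2045
V_final = 25.5 + 11.2045 = 36.7045
°P = 259 − 259/1.066 = 16.0356
cells = 0.86·36.7045·16.0356

506.1798 billion cells


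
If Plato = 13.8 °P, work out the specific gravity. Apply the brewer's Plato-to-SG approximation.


SG = 259/(259 − P)
SG = 259/(259 − 13.8)

1.0563


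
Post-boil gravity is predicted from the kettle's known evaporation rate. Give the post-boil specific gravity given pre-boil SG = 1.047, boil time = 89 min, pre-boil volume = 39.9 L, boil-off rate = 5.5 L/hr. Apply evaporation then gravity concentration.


V_post = V_pre − rate·(t/60);  SG_post = 1 + (SG_pre−1)·V_pre/V_post
V_post = 39.9 − 5.5·(89/60) = 31.7417
SG_post = 1 + (1.047 − 1)·39.9/31.7417

1.0591


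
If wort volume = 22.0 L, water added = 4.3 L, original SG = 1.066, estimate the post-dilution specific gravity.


SG_new = 1 + (SG_old − 1)·V_old/(V_old + V_water)
pts = (1.066 − 1)·1000·22.0/(22.0 + 4.3) = 55.2091
SG_new = 1 + 55.2091/1000

1.0552


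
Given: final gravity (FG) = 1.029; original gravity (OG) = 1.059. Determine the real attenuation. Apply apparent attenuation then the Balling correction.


AA = (OG−FG)/(OG−1)·100;  RA = AA·0.8192
AA = (1.059 − 1.029)/(1.059 − 1)·100 = 50.8475
RA = 50.8475·0.8192

41.6542 %


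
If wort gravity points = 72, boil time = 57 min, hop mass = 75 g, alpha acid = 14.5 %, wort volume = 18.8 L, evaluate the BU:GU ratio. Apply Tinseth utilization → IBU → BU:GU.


U = 1.65·0.000125^(GP/1000)·(1−e^(−0.04t))/4.15;  IBU = (α/100)·m·U·1000/V;  BU:GU = IBU/GP
U = 1.65·0.000125^(72/1000)·(1−e^(−0.04·57))/4.15 = 0.1869
IBU = (14.5/100)·75·0.1869·1000/18.8 = 108.0995
BU:GU = 108.0995/72

1.5014


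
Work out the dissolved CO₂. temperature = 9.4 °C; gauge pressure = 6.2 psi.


vols = (P + 14.695)·(0.01821 + 0.09011·e^(−0.04·T))
vols = (6.2 + 14.695)·(0.01821 + 0.09011·e^(−0.04·9.4))

1.6733 volumes


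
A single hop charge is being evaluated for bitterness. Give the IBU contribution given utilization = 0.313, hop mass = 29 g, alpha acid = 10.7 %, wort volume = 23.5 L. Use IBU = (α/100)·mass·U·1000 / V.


IBU = (10.7/100)·29·0.313·1000 / 23.5

41.3293 IBU


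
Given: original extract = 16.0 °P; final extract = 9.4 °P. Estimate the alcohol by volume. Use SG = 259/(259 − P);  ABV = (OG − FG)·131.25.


OG = 259/(259 − 16.0) = 1.0658
FG = 259/(259 − 9.4) = 1.0377
ABV = (1.0658 − 1.0377)·131.25

3.6991 % ABV


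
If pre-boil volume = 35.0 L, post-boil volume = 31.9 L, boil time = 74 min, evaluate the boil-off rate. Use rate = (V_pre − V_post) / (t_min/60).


rate = (35.0 − 31.9) / (74/60)

2.5135 L/hr


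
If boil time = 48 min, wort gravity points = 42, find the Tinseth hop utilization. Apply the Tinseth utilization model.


U = 1.65·0.000125^(GP/1000) · (1 − e^(−0.04·t))/4.15
bigness = 1.65·0.000125^(42/1000) = 1.1312
boil_factor = (1 − e^(−0.04·48))/4.15 = 0.2056
U = 1.1312 · 0.2056

0.2326


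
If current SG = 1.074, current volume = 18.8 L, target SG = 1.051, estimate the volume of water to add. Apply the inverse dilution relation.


V_water = V·((SG_curr − 1)/(SG_target − 1) − 1)
V_water = 18.8·((1.074 − 1)/(1.051 − 1) − 1)

8.4784 L


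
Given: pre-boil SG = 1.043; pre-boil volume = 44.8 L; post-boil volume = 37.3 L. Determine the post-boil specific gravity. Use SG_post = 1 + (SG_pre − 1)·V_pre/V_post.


pts_pre = (1.043 − 1)·1000 = 43.0000
pts_post = 43.0000·44.8/37.3 = 51.6461
SG_post = 1 + 51.6461/1000

1.0516


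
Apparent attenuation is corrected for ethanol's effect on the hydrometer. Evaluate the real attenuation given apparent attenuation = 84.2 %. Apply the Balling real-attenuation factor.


RA = AA · 0.8192
RA = 84.2 · 0.8192

68.9766 %


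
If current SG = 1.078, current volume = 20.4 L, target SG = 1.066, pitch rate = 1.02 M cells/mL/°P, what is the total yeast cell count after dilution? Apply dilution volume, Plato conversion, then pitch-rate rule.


V_w = V·((SG_c−1)/(SG_t−1)−1);  °P = 259 − 259/SG_t;  cells = rate·(V+V_w)·°P
V_w = 20.4·((1.078−1)/(1.066−1)−1) = 3.7091
V_final = 20.4 + 3.7091 = 24.1091
°P = 259 − 259/1.066 = 16.0356
cells = 1.02·24.1091·16.0356

394.3370 billion cells


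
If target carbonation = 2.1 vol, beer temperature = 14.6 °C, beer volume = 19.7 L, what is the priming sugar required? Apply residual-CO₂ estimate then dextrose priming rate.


residual = 14.695·(0.01821 + 0.09011·e^(−0.04·T));  sugar = (target − residual)·4.0·V
residual = 14.695·(0.01821 + 0.09011·e^(−0.04·14.6)) = 1.0060
sugar = (2.1 − 1.0060)·4.0·19.7

86.2044 g


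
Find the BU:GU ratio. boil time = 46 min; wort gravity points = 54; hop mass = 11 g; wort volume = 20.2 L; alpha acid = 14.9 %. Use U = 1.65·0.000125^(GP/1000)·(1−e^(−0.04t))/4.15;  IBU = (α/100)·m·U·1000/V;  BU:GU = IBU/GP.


U = 1.65·0.000125^(54/1000)·(1−e^(−0.04·46))/4.15 = 0.2059
IBU = (14.9/100)·11·0.2059·1000/20.2 = 16.7027
BU:GU = 16.7027/54

0.3093


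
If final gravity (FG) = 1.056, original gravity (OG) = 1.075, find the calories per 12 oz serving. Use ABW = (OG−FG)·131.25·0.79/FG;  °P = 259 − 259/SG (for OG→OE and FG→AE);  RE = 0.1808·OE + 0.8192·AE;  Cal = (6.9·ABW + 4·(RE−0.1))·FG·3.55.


ABW = (1.075 − 1.056)·131.25·0.79/1.056 = 1.8656
OE = 259 − 259/1.075 = 18.0698 °P
AE = 259 − 259/1.056 = 13.7348 °P
RE = 0.1808·18.0698 + 0.8192·13.7348 = 14.5186 °P
Cal = (6.9·1.8656 + 4·(14.5186−0.1))·1.056·3.55

264.4665 kcal


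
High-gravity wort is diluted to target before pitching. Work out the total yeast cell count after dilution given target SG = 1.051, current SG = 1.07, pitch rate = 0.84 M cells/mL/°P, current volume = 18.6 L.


V_w = V·((SG_c−1)/(SG_t−1)−1);  °P = 259 − 259/SG_t;  cells = rate·(V+V_w)·°P
V_w = 18.6·((1.07−1)/(1.051−1)−1) = 6.9294
V_final = 18.6 + 6.9294 = 25.5294
°P = 259 − 259/1.051 = 12.5680
cells = 0.84·25.5294·12.5680

269.5177 billion cells


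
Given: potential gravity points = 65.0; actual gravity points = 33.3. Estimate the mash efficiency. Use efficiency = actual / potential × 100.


efficiency = 33.3 / 65.0 × 100

51.2308 %


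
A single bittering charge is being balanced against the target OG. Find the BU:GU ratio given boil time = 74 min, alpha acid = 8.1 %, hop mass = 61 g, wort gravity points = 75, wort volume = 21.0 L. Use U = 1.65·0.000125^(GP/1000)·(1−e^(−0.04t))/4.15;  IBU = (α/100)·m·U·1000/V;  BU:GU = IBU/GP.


U = 1.65·0.000125^(75/1000)·(1−e^(−0.04·74))/4.15 = 0.1921
IBU = (8.1/100)·61·0.1921·1000/21.0 = 45.2055
BU:GU = 45.2055/75

0.6027


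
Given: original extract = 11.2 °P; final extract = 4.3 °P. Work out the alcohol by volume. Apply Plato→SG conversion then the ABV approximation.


SG = 259/(259 − P);  ABV = (OG − FG)·131.25
OG = 259/(259 − 11.2) = 1.0452
FG = 259/(259 − 4.3) = 1.0169
ABV = (1.0452 − 1.0169)·131.25

3.7164 % ABV


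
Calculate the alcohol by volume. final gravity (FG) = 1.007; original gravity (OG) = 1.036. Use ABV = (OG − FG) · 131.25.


ABV = (1.036 − 1.007) · 131.25

3.8063 % ABV


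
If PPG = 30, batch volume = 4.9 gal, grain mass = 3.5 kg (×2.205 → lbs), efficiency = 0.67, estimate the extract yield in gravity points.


points = lbs × PPG × eff / vol
lbs = 3.5 × 2.205 = 7.7175
points = 7.7175 × 30 × 0.67 / 4.9

31.6575 points


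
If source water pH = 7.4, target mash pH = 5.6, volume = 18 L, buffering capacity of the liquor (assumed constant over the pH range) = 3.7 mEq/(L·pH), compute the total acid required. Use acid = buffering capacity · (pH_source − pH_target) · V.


acid = 3.7 · (7.4 − 5.6) · 18

119.8800 mEq


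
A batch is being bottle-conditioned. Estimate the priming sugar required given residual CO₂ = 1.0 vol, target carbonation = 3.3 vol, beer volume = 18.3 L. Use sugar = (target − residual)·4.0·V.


sugar = (3.3 − 1.0)·4.0·18.3

168.3600 g


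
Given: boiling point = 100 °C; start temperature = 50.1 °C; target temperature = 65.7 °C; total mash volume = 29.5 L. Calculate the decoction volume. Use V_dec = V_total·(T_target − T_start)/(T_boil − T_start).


V_dec = 29.5·(65.7 − 50.1)/(100 − 50.1)

9.2224 L


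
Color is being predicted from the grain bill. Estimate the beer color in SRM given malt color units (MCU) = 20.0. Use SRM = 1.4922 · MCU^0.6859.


SRM = 1.4922 · 20.0^0.6859

11.6467 SRM


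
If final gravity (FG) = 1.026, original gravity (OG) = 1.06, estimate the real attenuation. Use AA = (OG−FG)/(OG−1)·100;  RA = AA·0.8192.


AA = (1.06 − 1.026)/(1.06 − 1)·100 = 56.6667
RA = 56.6667·0.8192

46.4213 %


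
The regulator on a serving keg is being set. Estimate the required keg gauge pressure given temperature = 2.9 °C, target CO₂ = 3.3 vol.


psi = vols/(0.01821 + 0.09011·e^(−0.04·T)) − 14.695
psi = 3.3/(0.01821 + 0.09011·e^(−0.04·2.9)) − 14.695

18.8243 psi


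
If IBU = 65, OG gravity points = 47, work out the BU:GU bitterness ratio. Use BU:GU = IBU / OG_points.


BU:GU = 65 / 47

1.3830


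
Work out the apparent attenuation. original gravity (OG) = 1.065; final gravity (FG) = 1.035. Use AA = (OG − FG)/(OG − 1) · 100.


AA = (1.065 − 1.035)/(1.065 − 1) · 100

46.1538 %


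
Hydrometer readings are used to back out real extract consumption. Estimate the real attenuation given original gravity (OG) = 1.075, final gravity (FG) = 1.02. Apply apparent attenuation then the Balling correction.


AA = (OG−FG)/(OG−1)·100;  RA = AA·0.8192
AA = (1.075 − 1.02)/(1.075 − 1)·100 = 73.3333
RA = 73.3333·0.8192

60.0747 %
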